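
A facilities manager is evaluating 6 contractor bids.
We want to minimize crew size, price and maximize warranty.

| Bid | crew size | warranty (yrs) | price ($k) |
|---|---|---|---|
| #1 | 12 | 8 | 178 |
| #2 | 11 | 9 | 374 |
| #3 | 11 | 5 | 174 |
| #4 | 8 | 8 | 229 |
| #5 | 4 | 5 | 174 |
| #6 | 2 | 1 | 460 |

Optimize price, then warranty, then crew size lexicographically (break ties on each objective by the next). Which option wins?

#5

First minimize price: best is 174, kept {#3, #5}.
Then maximize warranty: best is 5, kept {#3, #5}.
Then minimize crew size: best is 4, kept {#5}.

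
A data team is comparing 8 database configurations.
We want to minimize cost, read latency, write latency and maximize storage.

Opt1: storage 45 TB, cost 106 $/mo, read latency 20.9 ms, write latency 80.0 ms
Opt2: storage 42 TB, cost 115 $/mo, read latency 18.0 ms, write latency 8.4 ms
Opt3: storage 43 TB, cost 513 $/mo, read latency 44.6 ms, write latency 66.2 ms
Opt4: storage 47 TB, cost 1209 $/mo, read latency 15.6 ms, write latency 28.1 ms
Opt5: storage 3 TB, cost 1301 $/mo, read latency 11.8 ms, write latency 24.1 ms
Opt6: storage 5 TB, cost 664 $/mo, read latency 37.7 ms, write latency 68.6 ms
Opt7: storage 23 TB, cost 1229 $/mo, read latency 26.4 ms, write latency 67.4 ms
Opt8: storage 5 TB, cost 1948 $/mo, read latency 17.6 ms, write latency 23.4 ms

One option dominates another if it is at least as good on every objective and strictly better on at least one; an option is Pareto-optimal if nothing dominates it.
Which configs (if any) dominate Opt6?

Opt2: storage 42≥5, cost 115≤664, read latency 18.0≤37.7, write latency 8.4≤68.6 — dominates Opt6.
Others (Opt1, Opt3, Opt4, Opt5, Opt7, Opt8) are each worse than Opt6 on at least one objective.

Opt2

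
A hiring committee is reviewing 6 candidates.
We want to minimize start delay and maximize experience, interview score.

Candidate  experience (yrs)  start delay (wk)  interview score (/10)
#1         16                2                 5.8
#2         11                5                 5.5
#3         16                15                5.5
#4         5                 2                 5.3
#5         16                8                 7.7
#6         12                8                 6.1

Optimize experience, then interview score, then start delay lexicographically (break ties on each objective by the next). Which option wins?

#5

First maximize experience: best is 16, kept {#1, #3, #5}.
Then maximize interview score: best is 7.7, kept {#5}.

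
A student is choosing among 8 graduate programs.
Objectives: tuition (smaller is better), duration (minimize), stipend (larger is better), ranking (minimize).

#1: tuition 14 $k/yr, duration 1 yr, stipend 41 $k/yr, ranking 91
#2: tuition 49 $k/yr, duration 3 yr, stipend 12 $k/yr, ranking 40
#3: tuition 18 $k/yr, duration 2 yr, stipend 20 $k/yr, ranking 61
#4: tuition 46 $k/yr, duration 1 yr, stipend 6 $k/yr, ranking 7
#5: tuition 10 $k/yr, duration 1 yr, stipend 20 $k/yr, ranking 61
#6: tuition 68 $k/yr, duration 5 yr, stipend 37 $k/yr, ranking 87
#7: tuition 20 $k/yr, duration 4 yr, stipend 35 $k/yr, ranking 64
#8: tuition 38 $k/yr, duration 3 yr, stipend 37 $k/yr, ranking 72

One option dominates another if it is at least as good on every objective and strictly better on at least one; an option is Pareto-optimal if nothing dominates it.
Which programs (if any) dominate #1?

none

#2: worse on tuition (49 vs 14).
#3: worse on tuition (18 vs 14).
#4: worse on tuition (46 vs 14).
#5: worse on stipend (20 vs 41).
#6: worse on tuition (68 vs 14).
#7: worse on tuition (20 vs 14).
#8: worse on tuition (38 vs 14).
No option dominates #1.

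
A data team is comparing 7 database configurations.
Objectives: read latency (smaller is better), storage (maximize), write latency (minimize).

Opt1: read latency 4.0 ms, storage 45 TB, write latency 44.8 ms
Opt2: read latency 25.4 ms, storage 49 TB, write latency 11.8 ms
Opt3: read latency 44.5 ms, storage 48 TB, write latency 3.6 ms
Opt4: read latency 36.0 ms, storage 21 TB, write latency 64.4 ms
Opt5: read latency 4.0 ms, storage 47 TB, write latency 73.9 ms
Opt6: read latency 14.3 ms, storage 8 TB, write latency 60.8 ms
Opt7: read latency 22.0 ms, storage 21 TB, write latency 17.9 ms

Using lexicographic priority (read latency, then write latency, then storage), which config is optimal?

First minimize read latency: best is 4.0, kept {Opt1, Opt5}.
Then minimize write latency: best is 44.8, kept {Opt1}.

Opt1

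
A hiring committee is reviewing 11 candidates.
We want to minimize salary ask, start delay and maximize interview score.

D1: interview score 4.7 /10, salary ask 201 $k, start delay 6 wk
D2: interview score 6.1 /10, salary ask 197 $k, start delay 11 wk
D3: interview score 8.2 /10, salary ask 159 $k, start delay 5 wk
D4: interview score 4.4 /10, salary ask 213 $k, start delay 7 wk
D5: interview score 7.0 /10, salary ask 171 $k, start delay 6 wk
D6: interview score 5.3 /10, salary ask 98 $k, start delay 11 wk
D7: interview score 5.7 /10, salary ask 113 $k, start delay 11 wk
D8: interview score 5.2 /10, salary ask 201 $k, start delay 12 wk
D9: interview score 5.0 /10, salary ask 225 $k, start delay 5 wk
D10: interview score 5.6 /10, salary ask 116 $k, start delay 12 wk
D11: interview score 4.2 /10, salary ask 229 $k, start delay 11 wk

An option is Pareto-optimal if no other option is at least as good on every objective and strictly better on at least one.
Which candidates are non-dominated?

D1: dominated by D3 (interview score 8.2≥4.7, salary ask 159≤201, start delay 5≤6).
D2: dominated by D3 (interview score 8.2≥6.1, salary ask 159≤197, start delay 5≤11).
D3: not dominated (best interview score).
D4: dominated by D1 (interview score 4.7≥4.4, salary ask 201≤213, start delay 6≤7).
D5: dominated by D3 (interview score 8.2≥7.0, salary ask 159≤171, start delay 5≤6).
D6: not dominated (best salary ask).
D7: not dominated.
D8: dominated by D2 (interview score 6.1≥5.2, salary ask 197≤201, start delay 11≤12).
D9: dominated by D3 (interview score 8.2≥5.0, salary ask 159≤225, start delay 5≤5).
D10: dominated by D7 (interview score 5.7≥5.6, salary ask 113≤116, start delay 11≤12).
D11: dominated by D1 (interview score 4.7≥4.2, salary ask 201≤229, start delay 6≤11).

D3, D6, D7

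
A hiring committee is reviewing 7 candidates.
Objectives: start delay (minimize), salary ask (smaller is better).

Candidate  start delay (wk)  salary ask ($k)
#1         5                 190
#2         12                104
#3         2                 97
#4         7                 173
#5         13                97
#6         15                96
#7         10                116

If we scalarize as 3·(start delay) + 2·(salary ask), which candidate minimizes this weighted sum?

#1: 3·5 + 2·190 = 395
#2: 3·12 + 2·104 = 244
#3: 3·2 + 2·97 = 200
#4: 3·7 + 2·173 = 367
#5: 3·13 + 2·97 = 233
#6: 3·15 + 2·96 = 237
#7: 3·10 + 2·116 = 262
Lowest: #3 at 200.

#3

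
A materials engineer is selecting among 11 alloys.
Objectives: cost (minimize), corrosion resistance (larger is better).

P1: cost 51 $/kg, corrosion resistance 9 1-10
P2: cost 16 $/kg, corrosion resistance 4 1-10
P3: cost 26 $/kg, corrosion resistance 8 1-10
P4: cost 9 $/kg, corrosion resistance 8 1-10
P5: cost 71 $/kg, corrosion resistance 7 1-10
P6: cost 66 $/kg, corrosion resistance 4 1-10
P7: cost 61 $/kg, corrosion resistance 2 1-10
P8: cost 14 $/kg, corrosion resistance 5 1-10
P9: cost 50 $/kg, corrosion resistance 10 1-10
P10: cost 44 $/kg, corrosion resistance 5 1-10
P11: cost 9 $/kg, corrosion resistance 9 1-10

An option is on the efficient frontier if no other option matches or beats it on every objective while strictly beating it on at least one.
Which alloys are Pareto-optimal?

P1: dominated by P9 (cost 50≤51, corrosion resistance 10≥9).
P2: dominated by P4 (cost 9≤16, corrosion resistance 8≥4).
P3: dominated by P4 (cost 9≤26, corrosion resistance 8≥8).
P4: dominated by P11 (cost 9≤9, corrosion resistance 9≥8).
P5: dominated by P1 (cost 51≤71, corrosion resistance 9≥7).
P6: dominated by P1 (cost 51≤66, corrosion resistance 9≥4).
P7: dominated by P1 (cost 51≤61, corrosion resistance 9≥2).
P8: dominated by P4 (cost 9≤14, corrosion resistance 8≥5).
P9: not dominated (best corrosion resistance).
P10: dominated by P3 (cost 26≤44, corrosion resistance 8≥5).
P11: not dominated.

P9, P11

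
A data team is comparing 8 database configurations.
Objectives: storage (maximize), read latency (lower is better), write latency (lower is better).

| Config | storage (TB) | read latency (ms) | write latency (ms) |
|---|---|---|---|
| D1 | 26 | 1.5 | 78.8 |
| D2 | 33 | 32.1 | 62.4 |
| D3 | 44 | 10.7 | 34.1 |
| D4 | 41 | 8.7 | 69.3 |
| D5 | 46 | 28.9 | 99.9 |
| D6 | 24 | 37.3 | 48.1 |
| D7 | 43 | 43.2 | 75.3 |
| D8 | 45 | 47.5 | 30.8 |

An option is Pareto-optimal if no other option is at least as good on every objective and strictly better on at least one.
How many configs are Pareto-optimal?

D1: not dominated (best read latency).
D2: dominated by D3 (storage 44≥33, read latency 10.7≤32.1, write latency 34.1≤62.4).
D3: not dominated.
D4: not dominated.
D5: not dominated (best storage).
D6: dominated by D3 (storage 44≥24, read latency 10.7≤37.3, write latency 34.1≤48.1).
D7: dominated by D3 (storage 44≥43, read latency 10.7≤43.2, write latency 34.1≤75.3).
D8: not dominated (best write latency).
Pareto-optimal: D1, D3, D4, D5, D8 → 5.

5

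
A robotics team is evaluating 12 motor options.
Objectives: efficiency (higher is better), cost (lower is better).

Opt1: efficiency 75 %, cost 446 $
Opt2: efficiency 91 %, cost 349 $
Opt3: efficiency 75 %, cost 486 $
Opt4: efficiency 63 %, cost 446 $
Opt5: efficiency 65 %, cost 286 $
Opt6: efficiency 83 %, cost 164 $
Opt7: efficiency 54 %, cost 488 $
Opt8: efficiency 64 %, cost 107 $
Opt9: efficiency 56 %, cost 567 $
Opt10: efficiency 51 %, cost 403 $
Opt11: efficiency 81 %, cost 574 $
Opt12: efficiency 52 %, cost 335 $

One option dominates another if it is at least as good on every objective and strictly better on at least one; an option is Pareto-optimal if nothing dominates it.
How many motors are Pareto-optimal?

3

Opt1: dominated by Opt2 (efficiency 91≥75, cost 349≤446).
Opt2: not dominated (best efficiency).
Opt3: dominated by Opt1 (efficiency 75≥75, cost 446≤486).
Opt4: dominated by Opt1 (efficiency 75≥63, cost 446≤446).
Opt5: dominated by Opt6 (efficiency 83≥65, cost 164≤286).
Opt6: not dominated.
Opt7: dominated by Opt1 (efficiency 75≥54, cost 446≤488).
Opt8: not dominated (best cost).
Opt9: dominated by Opt1 (efficiency 75≥56, cost 446≤567).
Opt10: dominated by Opt2 (efficiency 91≥51, cost 349≤403).
Opt11: dominated by Opt2 (efficiency 91≥81, cost 349≤574).
Opt12: dominated by Opt5 (efficiency 65≥52, cost 286≤335).
Pareto-optimal: Opt2, Opt6, Opt8 → 3.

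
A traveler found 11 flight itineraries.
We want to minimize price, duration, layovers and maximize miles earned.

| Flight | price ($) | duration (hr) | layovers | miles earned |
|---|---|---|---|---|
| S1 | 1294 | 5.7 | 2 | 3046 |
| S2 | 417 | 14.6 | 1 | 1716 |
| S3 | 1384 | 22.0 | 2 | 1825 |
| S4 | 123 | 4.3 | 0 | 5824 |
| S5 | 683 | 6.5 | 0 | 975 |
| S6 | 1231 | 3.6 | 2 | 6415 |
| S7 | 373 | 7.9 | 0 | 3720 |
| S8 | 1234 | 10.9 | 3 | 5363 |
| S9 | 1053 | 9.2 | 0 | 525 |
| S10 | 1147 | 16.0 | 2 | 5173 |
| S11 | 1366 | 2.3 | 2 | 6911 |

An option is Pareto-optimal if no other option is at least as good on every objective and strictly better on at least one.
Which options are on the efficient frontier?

S4, S6, S11

S1: dominated by S4 (price 123≤1294, duration 4.3≤5.7, layovers 0≤2, miles earned 5824≥3046).
S2: dominated by S4 (price 123≤417, duration 4.3≤14.6, layovers 0≤1, miles earned 5824≥1716).
S3: dominated by S1 (price 1294≤1384, duration 5.7≤22.0, layovers 2≤2, miles earned 3046≥1825).
S4: not dominated (best price).
S5: dominated by S4 (price 123≤683, duration 4.3≤6.5, layovers 0≤0, miles earned 5824≥975).
S6: not dominated.
S7: dominated by S4 (price 123≤373, duration 4.3≤7.9, layovers 0≤0, miles earned 5824≥3720).
S8: dominated by S4 (price 123≤1234, duration 4.3≤10.9, layovers 0≤3, miles earned 5824≥5363).
S9: dominated by S4 (price 123≤1053, duration 4.3≤9.2, layovers 0≤0, miles earned 5824≥525).
S10: dominated by S4 (price 123≤1147, duration 4.3≤16.0, layovers 0≤2, miles earned 5824≥5173).
S11: not dominated (best duration).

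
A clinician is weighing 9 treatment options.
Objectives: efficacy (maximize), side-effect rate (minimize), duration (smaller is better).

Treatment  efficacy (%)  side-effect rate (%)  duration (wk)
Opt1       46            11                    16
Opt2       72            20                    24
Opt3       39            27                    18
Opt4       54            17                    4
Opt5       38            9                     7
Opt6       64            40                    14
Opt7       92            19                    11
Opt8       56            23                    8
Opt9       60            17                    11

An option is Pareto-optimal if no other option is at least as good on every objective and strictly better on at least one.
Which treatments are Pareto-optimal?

Opt1, Opt4, Opt5, Opt7, Opt8, Opt9

Opt1: not dominated.
Opt2: dominated by Opt7 (efficacy 92≥72, side-effect rate 19≤20, duration 11≤24).
Opt3: dominated by Opt1 (efficacy 46≥39, side-effect rate 11≤27, duration 16≤18).
Opt4: not dominated (best duration).
Opt5: not dominated (best side-effect rate).
Opt6: dominated by Opt7 (efficacy 92≥64, side-effect rate 19≤40, duration 11≤14).
Opt7: not dominated (best efficacy).
Opt8: not dominated.
Opt9: not dominated.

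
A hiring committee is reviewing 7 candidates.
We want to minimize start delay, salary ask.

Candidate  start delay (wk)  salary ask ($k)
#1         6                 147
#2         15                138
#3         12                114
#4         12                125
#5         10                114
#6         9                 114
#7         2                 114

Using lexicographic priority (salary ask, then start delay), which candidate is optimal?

#7

First minimize salary ask: best is 114, kept {#3, #5, #6, #7}.
Then minimize start delay: best is 2, kept {#7}.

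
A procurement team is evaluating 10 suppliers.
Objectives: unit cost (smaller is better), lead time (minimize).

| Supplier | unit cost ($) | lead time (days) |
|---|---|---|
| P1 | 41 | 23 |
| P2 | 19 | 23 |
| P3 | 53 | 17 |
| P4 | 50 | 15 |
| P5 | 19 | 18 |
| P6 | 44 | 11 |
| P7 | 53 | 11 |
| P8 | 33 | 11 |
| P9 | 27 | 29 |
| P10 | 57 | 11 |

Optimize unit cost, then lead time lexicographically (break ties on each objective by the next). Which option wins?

P5

First minimize unit cost: best is 19, kept {P2, P5}.
Then minimize lead time: best is 18, kept {P5}.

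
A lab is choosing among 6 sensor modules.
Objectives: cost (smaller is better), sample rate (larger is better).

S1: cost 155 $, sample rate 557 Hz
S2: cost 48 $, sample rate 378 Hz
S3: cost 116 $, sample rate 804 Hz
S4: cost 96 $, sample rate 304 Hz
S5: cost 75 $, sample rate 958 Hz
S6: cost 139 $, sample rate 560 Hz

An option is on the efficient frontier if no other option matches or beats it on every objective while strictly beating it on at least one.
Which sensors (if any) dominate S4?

S2: cost 48≤96, sample rate 378≥304 — dominates S4.
S5: cost 75≤96, sample rate 958≥304 — dominates S4.
Others (S1, S3, S6) are each worse than S4 on at least one objective.

S2, S5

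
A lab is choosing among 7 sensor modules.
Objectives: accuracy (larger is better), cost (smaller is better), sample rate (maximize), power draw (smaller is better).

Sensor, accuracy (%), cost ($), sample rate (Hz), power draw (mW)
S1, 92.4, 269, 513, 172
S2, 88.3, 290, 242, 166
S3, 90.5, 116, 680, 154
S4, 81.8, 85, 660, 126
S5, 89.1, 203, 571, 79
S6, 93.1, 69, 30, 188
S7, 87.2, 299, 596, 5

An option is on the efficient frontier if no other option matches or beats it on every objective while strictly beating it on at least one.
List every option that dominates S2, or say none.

S3: accuracy 90.5≥88.3, cost 116≤290, sample rate 680≥242, power draw 154≤166 — dominates S2.
S5: accuracy 89.1≥88.3, cost 203≤290, sample rate 571≥242, power draw 79≤166 — dominates S2.
Others (S1, S4, S6, S7) are each worse than S2 on at least one objective.

S3, S5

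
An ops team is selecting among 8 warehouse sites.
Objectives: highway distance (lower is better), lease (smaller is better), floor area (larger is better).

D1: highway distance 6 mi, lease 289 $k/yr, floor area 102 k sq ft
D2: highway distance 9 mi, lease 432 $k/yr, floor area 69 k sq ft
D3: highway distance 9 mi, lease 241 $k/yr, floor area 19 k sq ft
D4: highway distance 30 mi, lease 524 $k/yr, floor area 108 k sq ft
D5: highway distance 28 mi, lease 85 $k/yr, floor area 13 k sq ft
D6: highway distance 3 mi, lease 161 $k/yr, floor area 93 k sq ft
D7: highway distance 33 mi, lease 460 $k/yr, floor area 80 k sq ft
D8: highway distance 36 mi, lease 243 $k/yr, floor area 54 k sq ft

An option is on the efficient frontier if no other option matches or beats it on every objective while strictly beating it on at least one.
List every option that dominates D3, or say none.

D6: highway distance 3≤9, lease 161≤241, floor area 93≥19 — dominates D3.
Others (D1, D2, D4, D5, D7, D8) are each worse than D3 on at least one objective.

D6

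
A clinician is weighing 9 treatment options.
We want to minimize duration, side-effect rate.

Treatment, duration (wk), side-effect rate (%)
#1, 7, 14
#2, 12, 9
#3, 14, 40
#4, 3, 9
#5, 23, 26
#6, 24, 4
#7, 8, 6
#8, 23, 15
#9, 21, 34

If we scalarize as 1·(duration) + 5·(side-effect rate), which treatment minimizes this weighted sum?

#1: 1·7 + 5·14 = 77
#2: 1·12 + 5·9 = 57
#3: 1·14 + 5·40 = 214
#4: 1·3 + 5·9 = 48
#5: 1·23 + 5·26 = 153
#6: 1·24 + 5·4 = 44
#7: 1·8 + 5·6 = 38
#8: 1·23 + 5·15 = 98
#9: 1·21 + 5·34 = 191
Lowest: #7 at 38.

#7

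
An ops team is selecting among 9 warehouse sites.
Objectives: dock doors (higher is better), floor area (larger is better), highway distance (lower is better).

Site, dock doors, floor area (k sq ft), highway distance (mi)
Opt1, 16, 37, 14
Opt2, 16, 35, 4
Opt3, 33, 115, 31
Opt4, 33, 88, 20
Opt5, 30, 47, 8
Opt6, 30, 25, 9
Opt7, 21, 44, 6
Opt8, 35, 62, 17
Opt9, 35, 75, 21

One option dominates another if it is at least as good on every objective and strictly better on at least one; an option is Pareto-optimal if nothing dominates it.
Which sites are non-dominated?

Opt2, Opt3, Opt4, Opt5, Opt7, Opt8, Opt9

Opt1: dominated by Opt5 (dock doors 30≥16, floor area 47≥37, highway distance 8≤14).
Opt2: not dominated (best highway distance).
Opt3: not dominated (best floor area).
Opt4: not dominated.
Opt5: not dominated.
Opt6: dominated by Opt5 (dock doors 30≥30, floor area 47≥25, highway distance 8≤9).
Opt7: not dominated.
Opt8: not dominated.
Opt9: not dominated.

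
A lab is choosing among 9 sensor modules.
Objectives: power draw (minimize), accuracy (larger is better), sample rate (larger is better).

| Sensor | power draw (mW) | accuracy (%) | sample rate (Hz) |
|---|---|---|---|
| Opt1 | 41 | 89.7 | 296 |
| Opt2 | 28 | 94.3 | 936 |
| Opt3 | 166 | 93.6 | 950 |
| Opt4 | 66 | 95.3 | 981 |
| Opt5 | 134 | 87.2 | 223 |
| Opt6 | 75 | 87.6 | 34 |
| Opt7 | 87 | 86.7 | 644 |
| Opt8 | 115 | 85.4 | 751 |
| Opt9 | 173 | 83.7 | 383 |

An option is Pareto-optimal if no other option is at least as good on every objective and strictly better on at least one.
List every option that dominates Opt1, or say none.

Opt2: power draw 28≤41, accuracy 94.3≥89.7, sample rate 936≥296 — dominates Opt1.
Others (Opt3, Opt4, Opt5, Opt6, Opt7, Opt8, Opt9) are each worse than Opt1 on at least one objective.

Opt2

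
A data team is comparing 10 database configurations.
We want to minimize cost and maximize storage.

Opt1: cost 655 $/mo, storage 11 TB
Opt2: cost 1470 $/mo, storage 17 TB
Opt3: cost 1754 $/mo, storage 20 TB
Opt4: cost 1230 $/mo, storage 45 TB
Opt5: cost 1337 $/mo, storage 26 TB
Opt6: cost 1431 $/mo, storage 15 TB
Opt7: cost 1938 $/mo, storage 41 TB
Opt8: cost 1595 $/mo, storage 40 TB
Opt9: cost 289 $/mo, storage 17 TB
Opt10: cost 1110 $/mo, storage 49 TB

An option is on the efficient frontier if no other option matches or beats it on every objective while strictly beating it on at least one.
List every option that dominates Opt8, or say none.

Opt4: cost 1230≤1595, storage 45≥40 — dominates Opt8.
Opt10: cost 1110≤1595, storage 49≥40 — dominates Opt8.
Others (Opt1, Opt2, Opt3, Opt5, Opt6, Opt7, Opt9) are each worse than Opt8 on at least one objective.

Opt4, Opt10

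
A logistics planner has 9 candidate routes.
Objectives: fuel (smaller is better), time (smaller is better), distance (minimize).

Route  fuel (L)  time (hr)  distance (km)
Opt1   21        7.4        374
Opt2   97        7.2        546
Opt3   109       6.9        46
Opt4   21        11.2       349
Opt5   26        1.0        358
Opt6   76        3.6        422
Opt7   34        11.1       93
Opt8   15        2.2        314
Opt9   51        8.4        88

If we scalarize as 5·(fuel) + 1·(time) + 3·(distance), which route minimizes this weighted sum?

Opt7

Opt1: 5·21 + 1·7.4 + 3·374 = 1234.4
Opt2: 5·97 + 1·7.2 + 3·546 = 2130.2
Opt3: 5·109 + 1·6.9 + 3·46 = 689.9
Opt4: 5·21 + 1·11.2 + 3·349 = 1163.2
Opt5: 5·26 + 1·1.0 + 3·358 = 1205.0
Opt6: 5·76 + 1·3.6 + 3·422 = 1649.6
Opt7: 5·34 + 1·11.1 + 3·93 = 460.1
Opt8: 5·15 + 1·2.2 + 3·314 = 1019.2
Opt9: 5·51 + 1·8.4 + 3·88 = 527.4
Lowest: Opt7 at 460.1.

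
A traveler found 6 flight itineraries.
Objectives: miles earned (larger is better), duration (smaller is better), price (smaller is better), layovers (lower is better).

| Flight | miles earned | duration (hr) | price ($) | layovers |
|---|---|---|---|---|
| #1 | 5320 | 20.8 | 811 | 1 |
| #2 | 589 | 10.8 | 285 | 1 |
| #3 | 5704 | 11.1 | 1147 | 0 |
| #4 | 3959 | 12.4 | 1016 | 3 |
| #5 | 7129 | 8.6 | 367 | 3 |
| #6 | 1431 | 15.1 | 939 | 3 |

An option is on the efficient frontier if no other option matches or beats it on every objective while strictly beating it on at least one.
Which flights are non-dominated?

#1, #2, #3, #5

#1: not dominated.
#2: not dominated (best price).
#3: not dominated (best layovers).
#4: dominated by #5 (miles earned 7129≥3959, duration 8.6≤12.4, price 367≤1016, layovers 3≤3).
#5: not dominated (best miles earned).
#6: dominated by #5 (miles earned 7129≥1431, duration 8.6≤15.1, price 367≤939, layovers 3≤3).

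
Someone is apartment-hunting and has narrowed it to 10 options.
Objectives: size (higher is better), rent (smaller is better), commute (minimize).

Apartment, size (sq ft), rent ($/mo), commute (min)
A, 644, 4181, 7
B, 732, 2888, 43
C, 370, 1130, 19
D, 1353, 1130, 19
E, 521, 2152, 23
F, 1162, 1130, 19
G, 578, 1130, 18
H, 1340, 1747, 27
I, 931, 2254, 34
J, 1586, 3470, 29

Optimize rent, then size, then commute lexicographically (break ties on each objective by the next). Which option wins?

D

First minimize rent: best is 1130, kept {C, D, F, G}.
Then maximize size: best is 1353, kept {D}.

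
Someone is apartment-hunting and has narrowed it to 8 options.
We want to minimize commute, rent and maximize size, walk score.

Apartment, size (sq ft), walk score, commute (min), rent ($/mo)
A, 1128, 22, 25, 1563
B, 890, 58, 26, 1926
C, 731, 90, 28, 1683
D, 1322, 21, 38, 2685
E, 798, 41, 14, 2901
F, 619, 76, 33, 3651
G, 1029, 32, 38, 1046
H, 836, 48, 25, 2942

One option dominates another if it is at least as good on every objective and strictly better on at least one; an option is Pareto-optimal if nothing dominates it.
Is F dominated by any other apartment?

C vs F: size 731≥619, walk score 90≥76, commute 28≤33, rent 1683≤3651 — C is at least as good on every objective and strictly better on at least one, so C dominates F.

Yes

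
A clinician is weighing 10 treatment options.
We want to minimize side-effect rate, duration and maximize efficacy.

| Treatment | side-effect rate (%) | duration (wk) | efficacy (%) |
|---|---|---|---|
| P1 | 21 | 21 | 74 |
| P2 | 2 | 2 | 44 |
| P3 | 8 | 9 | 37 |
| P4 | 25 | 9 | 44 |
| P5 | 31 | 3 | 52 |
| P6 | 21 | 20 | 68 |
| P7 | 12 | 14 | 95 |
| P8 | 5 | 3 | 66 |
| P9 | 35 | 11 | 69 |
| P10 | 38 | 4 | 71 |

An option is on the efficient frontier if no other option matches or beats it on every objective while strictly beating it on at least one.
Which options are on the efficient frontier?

P2, P7, P8, P9, P10

P1: dominated by P7 (side-effect rate 12≤21, duration 14≤21, efficacy 95≥74).
P2: not dominated (best side-effect rate).
P3: dominated by P2 (side-effect rate 2≤8, duration 2≤9, efficacy 44≥37).
P4: dominated by P2 (side-effect rate 2≤25, duration 2≤9, efficacy 44≥44).
P5: dominated by P8 (side-effect rate 5≤31, duration 3≤3, efficacy 66≥52).
P6: dominated by P7 (side-effect rate 12≤21, duration 14≤20, efficacy 95≥68).
P7: not dominated (best efficacy).
P8: not dominated.
P9: not dominated.
P10: not dominated.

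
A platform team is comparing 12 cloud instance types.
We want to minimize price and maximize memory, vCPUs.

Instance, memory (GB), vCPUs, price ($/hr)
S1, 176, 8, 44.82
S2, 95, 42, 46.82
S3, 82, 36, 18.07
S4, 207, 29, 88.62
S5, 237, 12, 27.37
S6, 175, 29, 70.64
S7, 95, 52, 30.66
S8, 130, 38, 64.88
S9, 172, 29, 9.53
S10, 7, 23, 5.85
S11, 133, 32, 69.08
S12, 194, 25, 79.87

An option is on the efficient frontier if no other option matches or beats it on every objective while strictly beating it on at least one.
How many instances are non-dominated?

S1: dominated by S5 (memory 237≥176, vCPUs 12≥8, price 27.37≤44.82).
S2: dominated by S7 (memory 95≥95, vCPUs 52≥42, price 30.66≤46.82).
S3: not dominated.
S4: not dominated.
S5: not dominated (best memory).
S6: not dominated.
S7: not dominated (best vCPUs).
S8: not dominated.
S9: not dominated.
S10: not dominated (best price).
S11: not dominated.
S12: not dominated.
Pareto-optimal: S3, S4, S5, S6, S7, S8, S9, S10, S11, S12 → 10.

10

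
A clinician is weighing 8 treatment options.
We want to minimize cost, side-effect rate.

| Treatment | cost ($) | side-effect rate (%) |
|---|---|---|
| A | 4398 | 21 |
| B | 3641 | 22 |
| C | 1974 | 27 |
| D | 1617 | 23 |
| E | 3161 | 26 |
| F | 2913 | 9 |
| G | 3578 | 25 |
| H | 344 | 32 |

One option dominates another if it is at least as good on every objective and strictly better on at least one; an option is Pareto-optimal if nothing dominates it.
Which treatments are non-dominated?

A: dominated by F (cost 2913≤4398, side-effect rate 9≤21).
B: dominated by F (cost 2913≤3641, side-effect rate 9≤22).
C: dominated by D (cost 1617≤1974, side-effect rate 23≤27).
D: not dominated.
E: dominated by D (cost 1617≤3161, side-effect rate 23≤26).
F: not dominated (best side-effect rate).
G: dominated by D (cost 1617≤3578, side-effect rate 23≤25).
H: not dominated (best cost).

D, F, H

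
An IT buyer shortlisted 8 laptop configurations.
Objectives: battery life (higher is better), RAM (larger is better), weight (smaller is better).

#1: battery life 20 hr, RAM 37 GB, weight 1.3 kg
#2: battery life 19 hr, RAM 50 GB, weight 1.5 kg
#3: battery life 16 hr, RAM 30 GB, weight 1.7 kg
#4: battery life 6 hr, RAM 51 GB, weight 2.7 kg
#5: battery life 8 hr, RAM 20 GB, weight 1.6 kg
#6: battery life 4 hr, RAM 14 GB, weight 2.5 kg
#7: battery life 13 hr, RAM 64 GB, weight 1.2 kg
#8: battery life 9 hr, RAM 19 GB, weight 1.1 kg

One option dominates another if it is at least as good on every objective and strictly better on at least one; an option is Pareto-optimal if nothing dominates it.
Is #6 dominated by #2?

Yes

#2 vs #6: battery life 19≥4, RAM 50≥14, weight 1.5≤2.5 — #2 is at least as good on every objective with at least one strict improvement.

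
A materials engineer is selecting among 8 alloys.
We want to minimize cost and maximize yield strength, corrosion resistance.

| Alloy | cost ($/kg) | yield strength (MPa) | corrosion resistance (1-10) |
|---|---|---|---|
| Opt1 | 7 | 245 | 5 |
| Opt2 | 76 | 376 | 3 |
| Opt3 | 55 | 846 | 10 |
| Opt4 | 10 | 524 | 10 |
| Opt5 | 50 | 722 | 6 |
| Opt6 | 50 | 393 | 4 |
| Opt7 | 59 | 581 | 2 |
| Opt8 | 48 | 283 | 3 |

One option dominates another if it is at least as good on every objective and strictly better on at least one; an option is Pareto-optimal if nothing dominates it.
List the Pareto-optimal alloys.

Opt1: not dominated (best cost).
Opt2: dominated by Opt3 (cost 55≤76, yield strength 846≥376, corrosion resistance 10≥3).
Opt3: not dominated (best yield strength).
Opt4: not dominated.
Opt5: not dominated.
Opt6: dominated by Opt4 (cost 10≤50, yield strength 524≥393, corrosion resistance 10≥4).
Opt7: dominated by Opt3 (cost 55≤59, yield strength 846≥581, corrosion resistance 10≥2).
Opt8: dominated by Opt4 (cost 10≤48, yield strength 524≥283, corrosion resistance 10≥3).

Opt1, Opt3, Opt4, Opt5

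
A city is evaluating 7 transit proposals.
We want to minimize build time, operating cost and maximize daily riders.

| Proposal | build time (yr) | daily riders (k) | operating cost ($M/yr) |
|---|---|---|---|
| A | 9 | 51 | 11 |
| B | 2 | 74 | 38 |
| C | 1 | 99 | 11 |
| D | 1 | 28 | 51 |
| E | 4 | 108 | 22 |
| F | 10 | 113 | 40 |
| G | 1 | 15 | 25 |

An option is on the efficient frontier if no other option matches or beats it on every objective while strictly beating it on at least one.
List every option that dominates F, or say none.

A: worse on daily riders (51 vs 113).
B: worse on daily riders (74 vs 113).
C: worse on daily riders (99 vs 113).
D: worse on daily riders (28 vs 113).
E: worse on daily riders (108 vs 113).
G: worse on daily riders (15 vs 113).
No option dominates F.

none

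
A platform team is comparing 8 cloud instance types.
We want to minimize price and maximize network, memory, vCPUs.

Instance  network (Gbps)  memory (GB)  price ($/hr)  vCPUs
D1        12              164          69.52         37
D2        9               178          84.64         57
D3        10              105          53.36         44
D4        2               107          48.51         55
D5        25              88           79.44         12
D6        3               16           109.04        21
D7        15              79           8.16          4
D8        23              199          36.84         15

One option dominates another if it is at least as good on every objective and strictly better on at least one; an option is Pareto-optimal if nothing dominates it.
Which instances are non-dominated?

D1, D2, D3, D4, D5, D7, D8

D1: not dominated.
D2: not dominated (best vCPUs).
D3: not dominated.
D4: not dominated.
D5: not dominated (best network).
D6: dominated by D1 (network 12≥3, memory 164≥16, price 69.52≤109.04, vCPUs 37≥21).
D7: not dominated (best price).
D8: not dominated (best memory).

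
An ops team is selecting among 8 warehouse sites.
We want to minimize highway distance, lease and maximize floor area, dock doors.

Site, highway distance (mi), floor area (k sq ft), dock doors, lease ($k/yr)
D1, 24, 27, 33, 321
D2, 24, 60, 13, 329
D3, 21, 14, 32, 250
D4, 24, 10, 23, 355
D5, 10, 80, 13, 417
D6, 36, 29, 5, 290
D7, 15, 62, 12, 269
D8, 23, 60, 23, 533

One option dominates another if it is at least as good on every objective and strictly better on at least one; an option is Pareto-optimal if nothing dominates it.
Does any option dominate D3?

D1: worse on highway distance (24 vs 21).
D2: worse on highway distance (24 vs 21).
D4: worse on highway distance (24 vs 21).
D5: worse on dock doors (13 vs 32).
D6: worse on highway distance (36 vs 21).
D7: worse on dock doors (12 vs 32).
D8: worse on highway distance (23 vs 21).
No option is at least as good as D3 on every objective and strictly better on one.

No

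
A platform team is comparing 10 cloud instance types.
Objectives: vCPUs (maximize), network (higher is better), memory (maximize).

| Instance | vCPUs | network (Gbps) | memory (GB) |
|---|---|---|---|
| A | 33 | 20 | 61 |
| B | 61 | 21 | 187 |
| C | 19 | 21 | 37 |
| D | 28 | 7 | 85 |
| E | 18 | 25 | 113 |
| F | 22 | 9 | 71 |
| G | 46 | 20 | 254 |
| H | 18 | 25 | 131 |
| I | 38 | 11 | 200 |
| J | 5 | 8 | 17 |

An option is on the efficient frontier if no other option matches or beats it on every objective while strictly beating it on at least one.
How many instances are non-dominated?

3

A: dominated by B (vCPUs 61≥33, network 21≥20, memory 187≥61).
B: not dominated (best vCPUs).
C: dominated by B (vCPUs 61≥19, network 21≥21, memory 187≥37).
D: dominated by B (vCPUs 61≥28, network 21≥7, memory 187≥85).
E: dominated by H (vCPUs 18≥18, network 25≥25, memory 131≥113).
F: dominated by B (vCPUs 61≥22, network 21≥9, memory 187≥71).
G: not dominated (best memory).
H: not dominated.
I: dominated by G (vCPUs 46≥38, network 20≥11, memory 254≥200).
J: dominated by A (vCPUs 33≥5, network 20≥8, memory 61≥17).
Pareto-optimal: B, G, H → 3.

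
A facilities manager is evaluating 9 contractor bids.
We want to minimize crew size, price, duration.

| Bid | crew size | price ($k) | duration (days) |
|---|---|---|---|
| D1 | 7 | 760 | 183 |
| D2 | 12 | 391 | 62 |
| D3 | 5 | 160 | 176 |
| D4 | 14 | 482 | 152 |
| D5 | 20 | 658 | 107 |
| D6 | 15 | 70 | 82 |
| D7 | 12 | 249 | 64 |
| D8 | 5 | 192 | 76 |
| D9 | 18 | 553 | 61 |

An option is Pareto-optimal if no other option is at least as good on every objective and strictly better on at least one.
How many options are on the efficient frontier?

D1: dominated by D3 (crew size 5≤7, price 160≤760, duration 176≤183).
D2: not dominated.
D3: not dominated.
D4: dominated by D2 (crew size 12≤14, price 391≤482, duration 62≤152).
D5: dominated by D2 (crew size 12≤20, price 391≤658, duration 62≤107).
D6: not dominated (best price).
D7: not dominated.
D8: not dominated.
D9: not dominated (best duration).
Pareto-optimal: D2, D3, D6, D7, D8, D9 → 6.

6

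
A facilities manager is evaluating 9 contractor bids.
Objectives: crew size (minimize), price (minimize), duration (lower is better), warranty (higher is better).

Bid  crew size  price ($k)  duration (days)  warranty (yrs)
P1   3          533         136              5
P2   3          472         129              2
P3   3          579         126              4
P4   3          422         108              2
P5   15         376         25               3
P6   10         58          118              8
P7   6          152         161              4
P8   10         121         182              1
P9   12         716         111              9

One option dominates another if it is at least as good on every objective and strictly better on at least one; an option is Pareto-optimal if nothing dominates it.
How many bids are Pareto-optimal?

7

P1: not dominated.
P2: dominated by P4 (crew size 3≤3, price 422≤472, duration 108≤129, warranty 2≥2).
P3: not dominated.
P4: not dominated.
P5: not dominated (best duration).
P6: not dominated (best price).
P7: not dominated.
P8: dominated by P6 (crew size 10≤10, price 58≤121, duration 118≤182, warranty 8≥1).
P9: not dominated (best warranty).
Pareto-optimal: P1, P3, P4, P5, P6, P7, P9 → 7.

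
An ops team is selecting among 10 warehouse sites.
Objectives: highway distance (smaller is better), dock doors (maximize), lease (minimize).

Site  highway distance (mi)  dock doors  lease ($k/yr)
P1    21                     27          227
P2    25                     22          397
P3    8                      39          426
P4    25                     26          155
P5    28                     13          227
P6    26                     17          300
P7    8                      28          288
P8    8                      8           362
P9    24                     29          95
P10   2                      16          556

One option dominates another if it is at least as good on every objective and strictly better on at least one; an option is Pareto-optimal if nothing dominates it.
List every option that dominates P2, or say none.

P1: highway distance 21≤25, dock doors 27≥22, lease 227≤397 — dominates P2.
P4: highway distance 25≤25, dock doors 26≥22, lease 155≤397 — dominates P2.
P7: highway distance 8≤25, dock doors 28≥22, lease 288≤397 — dominates P2.
P9: highway distance 24≤25, dock doors 29≥22, lease 95≤397 — dominates P2.
Others (P3, P5, P6, P8, P10) are each worse than P2 on at least one objective.

P1, P4, P7, P9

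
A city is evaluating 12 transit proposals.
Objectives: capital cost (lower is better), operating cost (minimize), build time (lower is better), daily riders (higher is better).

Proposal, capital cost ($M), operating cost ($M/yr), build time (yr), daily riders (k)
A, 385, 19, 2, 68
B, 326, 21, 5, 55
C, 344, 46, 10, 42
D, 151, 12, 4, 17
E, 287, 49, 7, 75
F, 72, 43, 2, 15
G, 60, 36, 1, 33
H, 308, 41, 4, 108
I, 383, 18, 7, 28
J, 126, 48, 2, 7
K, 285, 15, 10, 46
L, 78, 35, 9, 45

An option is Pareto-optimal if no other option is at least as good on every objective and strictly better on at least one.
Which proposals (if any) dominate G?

A: worse on capital cost (385 vs 60).
B: worse on capital cost (326 vs 60).
C: worse on capital cost (344 vs 60).
D: worse on capital cost (151 vs 60).
E: worse on capital cost (287 vs 60).
F: worse on capital cost (72 vs 60).
H: worse on capital cost (308 vs 60).
I: worse on capital cost (383 vs 60).
J: worse on capital cost (126 vs 60).
K: worse on capital cost (285 vs 60).
L: worse on capital cost (78 vs 60).
No option dominates G.

none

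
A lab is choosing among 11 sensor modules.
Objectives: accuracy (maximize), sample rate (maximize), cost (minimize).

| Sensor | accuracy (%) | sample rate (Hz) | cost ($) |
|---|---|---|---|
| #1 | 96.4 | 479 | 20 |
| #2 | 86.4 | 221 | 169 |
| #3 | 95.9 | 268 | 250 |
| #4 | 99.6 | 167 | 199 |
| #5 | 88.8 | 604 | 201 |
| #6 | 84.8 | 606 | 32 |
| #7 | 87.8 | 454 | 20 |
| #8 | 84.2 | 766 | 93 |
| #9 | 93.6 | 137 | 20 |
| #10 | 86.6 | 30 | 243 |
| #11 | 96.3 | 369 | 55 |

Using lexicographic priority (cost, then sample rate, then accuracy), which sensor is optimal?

#1

First minimize cost: best is 20, kept {#1, #7, #9}.
Then maximize sample rate: best is 479, kept {#1}.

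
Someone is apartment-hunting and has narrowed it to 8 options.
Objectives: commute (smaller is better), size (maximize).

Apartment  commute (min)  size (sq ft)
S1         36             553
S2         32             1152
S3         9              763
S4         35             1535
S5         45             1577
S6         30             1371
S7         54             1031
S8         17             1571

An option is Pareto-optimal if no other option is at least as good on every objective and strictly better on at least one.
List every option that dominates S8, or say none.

S1: worse on commute (36 vs 17).
S2: worse on commute (32 vs 17).
S3: worse on size (763 vs 1571).
S4: worse on commute (35 vs 17).
S5: worse on commute (45 vs 17).
S6: worse on commute (30 vs 17).
S7: worse on commute (54 vs 17).
No option dominates S8.

none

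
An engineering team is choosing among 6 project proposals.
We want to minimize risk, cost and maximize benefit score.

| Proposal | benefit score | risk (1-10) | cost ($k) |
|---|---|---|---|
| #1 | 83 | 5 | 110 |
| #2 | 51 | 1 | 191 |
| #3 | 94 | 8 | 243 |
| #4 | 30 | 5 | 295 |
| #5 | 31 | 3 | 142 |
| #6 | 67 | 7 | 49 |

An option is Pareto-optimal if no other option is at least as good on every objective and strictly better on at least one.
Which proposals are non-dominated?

#1: not dominated.
#2: not dominated (best risk).
#3: not dominated (best benefit score).
#4: dominated by #1 (benefit score 83≥30, risk 5≤5, cost 110≤295).
#5: not dominated.
#6: not dominated (best cost).

#1, #2, #3, #5, #6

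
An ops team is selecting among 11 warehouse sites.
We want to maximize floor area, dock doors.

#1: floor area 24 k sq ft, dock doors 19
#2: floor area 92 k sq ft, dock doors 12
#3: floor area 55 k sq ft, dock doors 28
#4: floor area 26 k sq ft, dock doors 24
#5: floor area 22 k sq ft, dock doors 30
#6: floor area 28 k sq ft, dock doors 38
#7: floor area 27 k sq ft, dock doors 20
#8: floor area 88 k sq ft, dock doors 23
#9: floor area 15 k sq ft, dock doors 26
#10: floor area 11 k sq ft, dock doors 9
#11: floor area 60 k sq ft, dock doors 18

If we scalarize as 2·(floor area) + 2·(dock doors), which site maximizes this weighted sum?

#8

#1: 2·24 + 2·19 = 86
#2: 2·92 + 2·12 = 208
#3: 2·55 + 2·28 = 166
#4: 2·26 + 2·24 = 100
#5: 2·22 + 2·30 = 104
#6: 2·28 + 2·38 = 132
#7: 2·27 + 2·20 = 94
#8: 2·88 + 2·23 = 222
#9: 2·15 + 2·26 = 82
#10: 2·11 + 2·9 = 40
#11: 2·60 + 2·18 = 156
Highest: #8 at 222.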